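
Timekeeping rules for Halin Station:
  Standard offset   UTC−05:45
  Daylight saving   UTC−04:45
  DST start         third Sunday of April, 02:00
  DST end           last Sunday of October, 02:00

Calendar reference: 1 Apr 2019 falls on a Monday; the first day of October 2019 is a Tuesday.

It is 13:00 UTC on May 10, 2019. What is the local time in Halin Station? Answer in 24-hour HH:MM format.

1 April 2019 is a Monday, so the first Sunday is April 7 and the third is April 21.
1 October 2019 is a Tuesday, so Sundays fall on 6, 13, 20, 27; the last is October 27.
At the standard offset (UTC−05:45), 13:00 UTC − 5h45m = 07:15 Halin Station standard time.
Daylight saving runs 21 April – 27 October; the standard-time date in Halin Station, May 10, 2019, is inside that window, so Halin Station is at UTC−04:45.
13:00 UTC − 4h45m = 08:15 local.

08:15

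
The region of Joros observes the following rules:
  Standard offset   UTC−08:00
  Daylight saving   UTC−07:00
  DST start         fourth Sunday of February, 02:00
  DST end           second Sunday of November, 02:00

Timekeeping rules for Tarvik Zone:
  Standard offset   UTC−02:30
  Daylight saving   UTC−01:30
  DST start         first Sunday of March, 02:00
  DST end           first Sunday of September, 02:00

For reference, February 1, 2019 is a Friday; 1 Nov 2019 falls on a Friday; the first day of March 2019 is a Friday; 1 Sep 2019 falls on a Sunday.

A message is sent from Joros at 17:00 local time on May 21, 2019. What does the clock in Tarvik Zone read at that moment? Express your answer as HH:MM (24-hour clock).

22:30

1 February 2019 is a Friday, so the first Sunday is February 3 and the fourth is February 24.
1 November 2019 is a Friday, so the first Sunday is November 3 and the second is November 10.
May 21, 2019 falls between 24 February and 10 November, so daylight saving is in effect and Joros is at UTC−07:00.
17:00 Joros + 7h = 00:00 UTC (rolling into the next day, 22 May 2019).
1 March 2019 is a Friday, so the first Sunday is March 3.
1 September 2019 is a Sunday, so the first Sunday is September 1.
At the standard offset (UTC−02:30), 00:00 UTC − 2h30m = 21:30 Tarvik Zone standard time (rolling into the previous day, 21 May 2019).
The standard-time date in Tarvik Zone, May 21, 2019, lies within the daylight-saving period (3 March – 1 September), so Tarvik Zone is on daylight time, UTC−01:30.
00:00 UTC − 1h30m = 22:30 Tarvik Zone (rolling into the previous day, 21 May 2019).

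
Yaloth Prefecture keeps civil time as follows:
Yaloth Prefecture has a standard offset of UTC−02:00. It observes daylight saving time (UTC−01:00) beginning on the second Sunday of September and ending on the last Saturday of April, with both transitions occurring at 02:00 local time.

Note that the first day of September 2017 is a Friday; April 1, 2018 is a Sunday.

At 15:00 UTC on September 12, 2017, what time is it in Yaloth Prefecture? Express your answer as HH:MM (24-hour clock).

1 September 2017 is a Friday, so the first Sunday is September 3 and the second is September 10.
1 April 2018 is a Sunday, so Saturdays fall on 7, 14, 21, 28; the last is April 28.
At the standard offset (UTC−02:00), 15:00 UTC − 2h = 13:00 Yaloth Prefecture standard time.
Daylight saving runs 10 September 2017 – 28 April 2018; the standard-time date in Yaloth Prefecture, September 12, 2017, is inside that window, so Yaloth Prefecture is at UTC−01:00.
15:00 UTC − 1h = 14:00 local.

14:00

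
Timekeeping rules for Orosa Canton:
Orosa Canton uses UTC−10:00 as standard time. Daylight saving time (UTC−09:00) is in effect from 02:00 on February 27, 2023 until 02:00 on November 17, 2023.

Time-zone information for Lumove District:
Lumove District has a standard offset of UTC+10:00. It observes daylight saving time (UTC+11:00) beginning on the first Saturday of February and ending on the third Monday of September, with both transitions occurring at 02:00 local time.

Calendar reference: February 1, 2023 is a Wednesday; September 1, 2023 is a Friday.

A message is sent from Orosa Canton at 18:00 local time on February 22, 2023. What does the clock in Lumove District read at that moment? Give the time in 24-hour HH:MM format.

15:00

February 22, 2023 does not fall between 27 February and 17 November, so daylight saving is not in effect and Orosa Canton is at UTC−10:00.
18:00 Orosa Canton + 10h = 04:00 UTC (rolling into the next day, 23 February 2023).
1 February 2023 is a Wednesday, so the first Saturday is February 4.
1 September 2023 is a Friday, so the first Monday is September 4 and the third is September 18.
At the standard offset (UTC+10:00), 04:00 UTC + 10h = 14:00 Lumove District standard time.
The standard-time date in Lumove District, February 23, 2023, lies within the daylight-saving period (4 February – 18 September), so Lumove District is on daylight time, UTC+11:00.
04:00 UTC + 11h = 15:00 Lumove District.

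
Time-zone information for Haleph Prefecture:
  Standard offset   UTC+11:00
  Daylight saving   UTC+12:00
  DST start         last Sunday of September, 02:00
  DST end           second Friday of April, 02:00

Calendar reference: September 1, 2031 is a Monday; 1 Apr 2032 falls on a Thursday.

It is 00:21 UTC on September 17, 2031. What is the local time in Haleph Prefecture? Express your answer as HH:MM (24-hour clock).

1 September 2031 is a Monday, so Sundays fall on 7, 14, 21, 28; the last is September 28.
1 April 2032 is a Thursday, so the first Friday is April 2 and the second is April 9.
At the standard offset (UTC+11:00), 00:21 UTC + 11h = 11:21 Haleph Prefecture standard time.
The standard-time date in Haleph Prefecture, September 17, 2031, is outside the daylight-saving period (28 September 2031 – 9 April 2032), so Haleph Prefecture is on standard time, UTC+11:00.
00:21 UTC + 11h = 11:21 local.

11:21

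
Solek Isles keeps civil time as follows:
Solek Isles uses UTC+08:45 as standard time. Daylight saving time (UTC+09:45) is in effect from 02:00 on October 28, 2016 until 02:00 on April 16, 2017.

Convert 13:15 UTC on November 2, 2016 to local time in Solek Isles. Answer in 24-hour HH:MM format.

At the standard offset (UTC+08:45), 13:15 UTC + 8h45m = 22:00 Solek Isles standard time.
The standard-time date in Solek Isles, November 2, 2016, falls between 28 October 2016 and 16 April 2017, so daylight saving is in effect and Solek Isles is at UTC+09:45.
13:15 UTC + 9h45m = 23:00 local.

23:00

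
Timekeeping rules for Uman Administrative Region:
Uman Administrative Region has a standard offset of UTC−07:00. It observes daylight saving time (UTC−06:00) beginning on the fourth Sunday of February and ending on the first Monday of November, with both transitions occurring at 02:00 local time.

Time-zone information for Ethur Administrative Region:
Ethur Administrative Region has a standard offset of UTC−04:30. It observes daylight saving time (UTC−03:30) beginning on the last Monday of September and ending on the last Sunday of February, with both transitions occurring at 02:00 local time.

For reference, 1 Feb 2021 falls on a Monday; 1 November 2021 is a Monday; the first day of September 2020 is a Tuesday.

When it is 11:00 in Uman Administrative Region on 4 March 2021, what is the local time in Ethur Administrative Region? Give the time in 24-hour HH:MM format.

12:30

1 February 2021 is a Monday, so the first Sunday is February 7 and the fourth is February 28.
1 November 2021 is a Monday, so the first Monday is November 1.
Daylight saving runs 28 February – 1 November; 4 March 2021 is inside that window, so Uman Administrative Region is at UTC−06:00.
11:00 Uman Administrative Region + 6h = 17:00 UTC.
1 September 2020 is a Tuesday, so Mondays fall on 7, 14, 21, 28; the last is September 28.
1 February 2021 is a Monday, so Sundays fall on 7, 14, 21, 28; the last is February 28.
At the standard offset (UTC−04:30), 17:00 UTC − 4h30m = 12:30 Ethur Administrative Region standard time.
The standard-time date in Ethur Administrative Region, 4 March 2021, does not fall between 28 September 2020 and 28 February 2021, so daylight saving is not in effect and Ethur Administrative Region is at UTC−04:30.
17:00 UTC − 4h30m = 12:30 Ethur Administrative Region.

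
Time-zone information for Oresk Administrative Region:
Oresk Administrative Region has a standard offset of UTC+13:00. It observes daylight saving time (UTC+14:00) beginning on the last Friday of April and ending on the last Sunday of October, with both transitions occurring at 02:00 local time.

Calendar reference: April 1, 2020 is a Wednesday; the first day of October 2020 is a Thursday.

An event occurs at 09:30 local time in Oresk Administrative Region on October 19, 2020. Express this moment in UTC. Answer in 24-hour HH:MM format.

19:30

1 April 2020 is a Wednesday, so Fridays fall on 3, 10, 17, 24; the last is April 24.
1 October 2020 is a Thursday, so Sundays fall on 4, 11, 18, 25; the last is October 25.
October 19, 2020 falls between 24 April and 25 October, so daylight saving is in effect and Oresk Administrative Region is at UTC+14:00.
09:30 local − 14h = 19:30 UTC (rolling into the previous day, 18 October 2020).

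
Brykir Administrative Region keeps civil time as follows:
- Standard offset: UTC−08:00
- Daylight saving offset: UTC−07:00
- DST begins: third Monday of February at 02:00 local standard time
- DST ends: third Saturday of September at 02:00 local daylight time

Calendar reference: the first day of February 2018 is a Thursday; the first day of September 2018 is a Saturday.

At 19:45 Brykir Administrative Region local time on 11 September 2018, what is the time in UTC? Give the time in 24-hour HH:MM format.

1 February 2018 is a Thursday, so the first Monday is February 5 and the third is February 19.
1 September 2018 is a Saturday, so the first Saturday is September 1 and the third is September 15.
Daylight saving runs 19 February – 15 September; 11 September 2018 is inside that window, so Brykir Administrative Region is at UTC−07:00.
19:45 local + 7h = 02:45 UTC (rolling into the next day, 12 September 2018).

02:45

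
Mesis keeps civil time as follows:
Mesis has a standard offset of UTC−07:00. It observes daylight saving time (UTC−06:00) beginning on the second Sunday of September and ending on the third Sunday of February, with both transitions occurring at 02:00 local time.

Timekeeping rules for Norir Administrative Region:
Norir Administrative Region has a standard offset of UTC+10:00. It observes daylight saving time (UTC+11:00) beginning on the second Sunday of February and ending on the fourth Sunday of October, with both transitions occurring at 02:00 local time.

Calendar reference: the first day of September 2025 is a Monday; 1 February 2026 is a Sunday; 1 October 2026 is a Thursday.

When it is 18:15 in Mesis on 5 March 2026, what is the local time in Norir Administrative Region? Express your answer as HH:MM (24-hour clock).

12:15

1 September 2025 is a Monday, so the first Sunday is September 7 and the second is September 14.
1 February 2026 is a Sunday, so the first Sunday is February 1 and the third is February 15.
5 March 2026 is outside the daylight-saving period (14 September 2025 – 15 February 2026), so Mesis is on standard time, UTC−07:00.
18:15 Mesis + 7h = 01:15 UTC (rolling into the next day, 6 March 2026).
1 February 2026 is a Sunday, so the first Sunday is February 1 and the second is February 8.
1 October 2026 is a Thursday, so the first Sunday is October 4 and the fourth is October 25.
At the standard offset (UTC+10:00), 01:15 UTC + 10h = 11:15 Norir Administrative Region standard time.
The standard-time date in Norir Administrative Region, 6 March 2026, falls between 8 February and 25 October, so daylight saving is in effect and Norir Administrative Region is at UTC+11:00.
01:15 UTC + 11h = 12:15 Norir Administrative Region.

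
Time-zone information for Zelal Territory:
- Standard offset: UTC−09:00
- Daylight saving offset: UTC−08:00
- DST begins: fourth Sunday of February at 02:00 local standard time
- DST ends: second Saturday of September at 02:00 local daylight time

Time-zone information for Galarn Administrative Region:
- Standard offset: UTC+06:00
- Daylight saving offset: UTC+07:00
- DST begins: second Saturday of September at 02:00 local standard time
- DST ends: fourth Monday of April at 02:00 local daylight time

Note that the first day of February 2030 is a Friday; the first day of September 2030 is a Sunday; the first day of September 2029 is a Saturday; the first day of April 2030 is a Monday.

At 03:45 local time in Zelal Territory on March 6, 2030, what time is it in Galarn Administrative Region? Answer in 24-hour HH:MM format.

18:45

1 February 2030 is a Friday, so the first Sunday is February 3 and the fourth is February 24.
1 September 2030 is a Sunday, so the first Saturday is September 7 and the second is September 14.
March 6, 2030 lies within the daylight-saving period (24 February – 14 September), so Zelal Territory is on daylight time, UTC−08:00.
03:45 Zelal Territory + 8h = 11:45 UTC.
1 September 2029 is a Saturday, so the first Saturday is September 1 and the second is September 8.
1 April 2030 is a Monday, so the first Monday is April 1 and the fourth is April 22.
At the standard offset (UTC+06:00), 11:45 UTC + 6h = 17:45 Galarn Administrative Region standard time.
Daylight saving runs 8 September 2029 – 22 April 2030; the standard-time date in Galarn Administrative Region, March 6, 2030, is inside that window, so Galarn Administrative Region is at UTC+07:00.
11:45 UTC + 7h = 18:45 Galarn Administrative Region.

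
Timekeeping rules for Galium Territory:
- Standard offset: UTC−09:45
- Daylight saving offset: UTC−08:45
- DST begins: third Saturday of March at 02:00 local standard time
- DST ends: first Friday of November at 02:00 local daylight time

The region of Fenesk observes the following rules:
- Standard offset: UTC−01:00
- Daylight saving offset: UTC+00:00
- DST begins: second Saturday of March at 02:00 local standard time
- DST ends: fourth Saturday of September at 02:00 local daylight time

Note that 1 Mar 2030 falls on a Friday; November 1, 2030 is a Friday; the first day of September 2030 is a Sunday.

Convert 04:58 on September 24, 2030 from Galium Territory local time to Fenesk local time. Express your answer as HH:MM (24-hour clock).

1 March 2030 is a Friday, so the first Saturday is March 2 and the third is March 16.
1 November 2030 is a Friday, so the first Friday is November 1.
Daylight saving runs 16 March – 1 November; September 24, 2030 is inside that window, so Galium Territory is at UTC−08:45.
04:58 Galium Territory + 8h45m = 13:43 UTC.
1 March 2030 is a Friday, so the first Saturday is March 2 and the second is March 9.
1 September 2030 is a Sunday, so the first Saturday is September 7 and the fourth is September 28.
At the standard offset (UTC−01:00), 13:43 UTC − 1h = 12:43 Fenesk standard time.
The standard-time date in Fenesk, September 24, 2030, lies within the daylight-saving period (9 March – 28 September), so Fenesk is on daylight time, UTC+00:00.
13:43 UTC + 0h = 13:43 Fenesk.

13:43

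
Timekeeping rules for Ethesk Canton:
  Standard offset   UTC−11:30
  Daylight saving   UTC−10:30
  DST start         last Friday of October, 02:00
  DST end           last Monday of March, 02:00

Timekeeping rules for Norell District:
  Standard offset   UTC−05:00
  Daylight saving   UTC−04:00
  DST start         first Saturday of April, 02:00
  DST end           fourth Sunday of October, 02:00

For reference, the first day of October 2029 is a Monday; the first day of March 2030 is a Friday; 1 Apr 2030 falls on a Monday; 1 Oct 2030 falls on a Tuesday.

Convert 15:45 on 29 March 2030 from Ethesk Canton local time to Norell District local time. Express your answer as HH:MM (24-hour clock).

22:15

1 October 2029 is a Monday, so Fridays fall on 5, 12, 19, 26; the last is October 26.
1 March 2030 is a Friday, so Mondays fall on 4, 11, 18, 25; the last is March 25.
29 March 2030 is outside the daylight-saving period (26 October 2029 – 25 March 2030), so Ethesk Canton is on standard time, UTC−11:30.
15:45 Ethesk Canton + 11h30m = 03:15 UTC (rolling into the next day, 30 March 2030).
1 April 2030 is a Monday, so the first Saturday is April 6.
1 October 2030 is a Tuesday, so the first Sunday is October 6 and the fourth is October 27.
At the standard offset (UTC−05:00), 03:15 UTC − 5h = 22:15 Norell District standard time (rolling into the previous day, 29 March 2030).
The standard-time date in Norell District, 29 March 2030, does not fall between 6 April and 27 October, so daylight saving is not in effect and Norell District is at UTC−05:00.
03:15 UTC − 5h = 22:15 Norell District (rolling into the previous day, 29 March 2030).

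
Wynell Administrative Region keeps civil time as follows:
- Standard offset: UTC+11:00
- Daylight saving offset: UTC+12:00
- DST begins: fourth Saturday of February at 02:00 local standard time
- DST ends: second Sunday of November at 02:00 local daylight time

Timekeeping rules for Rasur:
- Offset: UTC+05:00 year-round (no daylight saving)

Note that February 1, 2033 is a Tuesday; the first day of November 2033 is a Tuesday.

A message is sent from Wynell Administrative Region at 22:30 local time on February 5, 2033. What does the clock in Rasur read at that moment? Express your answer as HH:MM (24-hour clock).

16:30

1 February 2033 is a Tuesday, so the first Saturday is February 5 and the fourth is February 26.
1 November 2033 is a Tuesday, so the first Sunday is November 6 and the second is November 13.
Daylight saving runs 26 February – 13 November; February 5, 2033 is outside that window, so Wynell Administrative Region is on standard time at UTC+11:00.
22:30 Wynell Administrative Region − 11h = 11:30 UTC.
Rasur stays on UTC+05:00 all year.
11:30 UTC + 5h = 16:30 Rasur.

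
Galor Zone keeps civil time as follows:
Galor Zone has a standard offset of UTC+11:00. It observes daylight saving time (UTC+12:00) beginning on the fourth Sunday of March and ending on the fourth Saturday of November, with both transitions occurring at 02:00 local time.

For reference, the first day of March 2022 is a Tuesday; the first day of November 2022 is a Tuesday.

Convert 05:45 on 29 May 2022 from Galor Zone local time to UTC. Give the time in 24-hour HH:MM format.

1 March 2022 is a Tuesday, so the first Sunday is March 6 and the fourth is March 27.
1 November 2022 is a Tuesday, so the first Saturday is November 5 and the fourth is November 26.
29 May 2022 falls between 27 March and 26 November, so daylight saving is in effect and Galor Zone is at UTC+12:00.
05:45 local − 12h = 17:45 UTC (rolling into the previous day, 28 May 2022).

17:45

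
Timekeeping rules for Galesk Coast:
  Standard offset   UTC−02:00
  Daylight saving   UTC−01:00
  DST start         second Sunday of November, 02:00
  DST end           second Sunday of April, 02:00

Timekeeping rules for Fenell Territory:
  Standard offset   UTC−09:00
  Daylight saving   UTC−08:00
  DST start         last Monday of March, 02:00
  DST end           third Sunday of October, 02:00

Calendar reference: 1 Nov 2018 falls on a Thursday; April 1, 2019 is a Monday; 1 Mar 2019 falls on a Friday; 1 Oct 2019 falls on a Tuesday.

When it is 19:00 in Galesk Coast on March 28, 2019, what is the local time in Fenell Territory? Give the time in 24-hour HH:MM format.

12:00

1 November 2018 is a Thursday, so the first Sunday is November 4 and the second is November 11.
1 April 2019 is a Monday, so the first Sunday is April 7 and the second is April 14.
March 28, 2019 falls between 11 November 2018 and 14 April 2019, so daylight saving is in effect and Galesk Coast is at UTC−01:00.
19:00 Galesk Coast + 1h = 20:00 UTC.
1 March 2019 is a Friday, so Mondays fall on 4, 11, 18, 25; the last is March 25.
1 October 2019 is a Tuesday, so the first Sunday is October 6 and the third is October 20.
At the standard offset (UTC−09:00), 20:00 UTC − 9h = 11:00 Fenell Territory standard time.
The standard-time date in Fenell Territory, March 28, 2019, lies within the daylight-saving period (25 March – 20 October), so Fenell Territory is on daylight time, UTC−08:00.
20:00 UTC − 8h = 12:00 Fenell Territory.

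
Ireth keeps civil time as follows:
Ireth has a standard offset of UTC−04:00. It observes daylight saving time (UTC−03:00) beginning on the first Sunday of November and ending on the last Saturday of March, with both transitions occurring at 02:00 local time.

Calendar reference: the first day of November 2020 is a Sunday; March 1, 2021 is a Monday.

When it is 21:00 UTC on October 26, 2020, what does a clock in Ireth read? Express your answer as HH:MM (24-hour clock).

17:00

1 November 2020 is a Sunday, so the first Sunday is November 1.
1 March 2021 is a Monday, so Saturdays fall on 6, 13, 20, 27; the last is March 27.
At the standard offset (UTC−04:00), 21:00 UTC − 4h = 17:00 Ireth standard time.
The standard-time date in Ireth, October 26, 2020, does not fall between 1 November 2020 and 27 March 2021, so daylight saving is not in effect and Ireth is at UTC−04:00.
21:00 UTC − 4h = 17:00 local.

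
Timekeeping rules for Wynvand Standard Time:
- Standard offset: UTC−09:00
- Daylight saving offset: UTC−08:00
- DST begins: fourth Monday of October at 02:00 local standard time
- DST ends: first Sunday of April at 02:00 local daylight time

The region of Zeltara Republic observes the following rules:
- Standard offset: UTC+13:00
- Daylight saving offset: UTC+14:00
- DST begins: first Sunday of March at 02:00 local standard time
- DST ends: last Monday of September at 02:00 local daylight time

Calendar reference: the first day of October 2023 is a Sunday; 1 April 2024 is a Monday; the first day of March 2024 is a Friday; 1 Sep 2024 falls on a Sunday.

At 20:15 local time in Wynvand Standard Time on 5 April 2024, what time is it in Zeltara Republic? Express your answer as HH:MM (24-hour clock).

1 October 2023 is a Sunday, so the first Monday is October 2 and the fourth is October 23.
1 April 2024 is a Monday, so the first Sunday is April 7.
5 April 2024 lies within the daylight-saving period (23 October 2023 – 7 April 2024), so Wynvand Standard Time is on daylight time, UTC−08:00.
20:15 Wynvand Standard Time + 8h = 04:15 UTC (rolling into the next day, 6 April 2024).
1 March 2024 is a Friday, so the first Sunday is March 3.
1 September 2024 is a Sunday, so Mondays fall on 2, 9, 16, 23, 30; the last is September 30.
At the standard offset (UTC+13:00), 04:15 UTC + 13h = 17:15 Zeltara Republic standard time.
The standard-time date in Zeltara Republic, 6 April 2024, lies within the daylight-saving period (3 March – 30 September), so Zeltara Republic is on daylight time, UTC+14:00.
04:15 UTC + 14h = 18:15 Zeltara Republic.

18:15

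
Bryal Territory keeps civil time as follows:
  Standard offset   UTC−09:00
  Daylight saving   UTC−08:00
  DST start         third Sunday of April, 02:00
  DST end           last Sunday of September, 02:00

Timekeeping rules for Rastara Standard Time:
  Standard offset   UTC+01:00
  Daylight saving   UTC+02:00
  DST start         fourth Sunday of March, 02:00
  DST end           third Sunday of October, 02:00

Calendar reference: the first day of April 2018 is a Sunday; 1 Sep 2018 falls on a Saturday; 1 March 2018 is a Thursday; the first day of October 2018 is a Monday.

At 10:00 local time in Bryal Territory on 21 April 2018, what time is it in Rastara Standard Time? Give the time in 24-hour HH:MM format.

20:00

1 April 2018 is a Sunday, so the first Sunday is April 1 and the third is April 15.
1 September 2018 is a Saturday, so Sundays fall on 2, 9, 16, 23, 30; the last is September 30.
Daylight saving runs 15 April – 30 September; 21 April 2018 is inside that window, so Bryal Territory is at UTC−08:00.
10:00 Bryal Territory + 8h = 18:00 UTC.
1 March 2018 is a Thursday, so the first Sunday is March 4 and the fourth is March 25.
1 October 2018 is a Monday, so the first Sunday is October 7 and the third is October 21.
At the standard offset (UTC+01:00), 18:00 UTC + 1h = 19:00 Rastara Standard Time standard time.
The standard-time date in Rastara Standard Time, 21 April 2018, lies within the daylight-saving period (25 March – 21 October), so Rastara Standard Time is on daylight time, UTC+02:00.
18:00 UTC + 2h = 20:00 Rastara Standard Time.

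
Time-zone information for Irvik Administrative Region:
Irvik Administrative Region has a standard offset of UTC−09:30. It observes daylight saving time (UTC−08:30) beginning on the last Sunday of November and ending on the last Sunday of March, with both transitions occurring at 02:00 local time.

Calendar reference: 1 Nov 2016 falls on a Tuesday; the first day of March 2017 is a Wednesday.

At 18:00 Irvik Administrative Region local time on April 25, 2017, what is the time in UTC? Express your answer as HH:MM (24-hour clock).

03:30

1 November 2016 is a Tuesday, so Sundays fall on 6, 13, 20, 27; the last is November 27.
1 March 2017 is a Wednesday, so Sundays fall on 5, 12, 19, 26; the last is March 26.
April 25, 2017 is outside the daylight-saving period (27 November 2016 – 26 March 2017), so Irvik Administrative Region is on standard time, UTC−09:30.
18:00 local + 9h30m = 03:30 UTC (rolling into the next day, 26 April 2017).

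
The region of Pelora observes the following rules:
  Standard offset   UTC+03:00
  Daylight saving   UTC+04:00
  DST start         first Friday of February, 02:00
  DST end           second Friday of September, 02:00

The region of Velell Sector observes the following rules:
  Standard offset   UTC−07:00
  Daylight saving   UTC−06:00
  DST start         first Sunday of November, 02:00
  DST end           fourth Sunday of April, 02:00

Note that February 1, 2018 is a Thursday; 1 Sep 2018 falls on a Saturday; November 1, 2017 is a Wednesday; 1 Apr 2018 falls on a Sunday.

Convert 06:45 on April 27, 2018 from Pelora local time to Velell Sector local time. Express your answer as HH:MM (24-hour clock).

19:45

1 February 2018 is a Thursday, so the first Friday is February 2.
1 September 2018 is a Saturday, so the first Friday is September 7 and the second is September 14.
April 27, 2018 falls between 2 February and 14 September, so daylight saving is in effect and Pelora is at UTC+04:00.
06:45 Pelora − 4h = 02:45 UTC.
1 November 2017 is a Wednesday, so the first Sunday is November 5.
1 April 2018 is a Sunday, so the first Sunday is April 1 and the fourth is April 22.
At the standard offset (UTC−07:00), 02:45 UTC − 7h = 19:45 Velell Sector standard time (rolling into the previous day, 26 April 2018).
The standard-time date in Velell Sector, April 26, 2018, is outside the daylight-saving period (5 November 2017 – 22 April 2018), so Velell Sector is on standard time, UTC−07:00.
02:45 UTC − 7h = 19:45 Velell Sector (rolling into the previous day, 26 April 2018).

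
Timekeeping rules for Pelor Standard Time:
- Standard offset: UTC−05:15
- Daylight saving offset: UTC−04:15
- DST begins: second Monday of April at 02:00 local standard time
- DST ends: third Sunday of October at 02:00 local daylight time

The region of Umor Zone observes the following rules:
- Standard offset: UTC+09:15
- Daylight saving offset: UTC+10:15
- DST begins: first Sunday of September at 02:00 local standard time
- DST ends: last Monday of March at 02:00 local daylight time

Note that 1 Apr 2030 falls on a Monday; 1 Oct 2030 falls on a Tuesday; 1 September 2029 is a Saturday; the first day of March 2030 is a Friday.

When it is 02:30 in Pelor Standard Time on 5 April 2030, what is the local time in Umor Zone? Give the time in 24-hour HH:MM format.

1 April 2030 is a Monday, so the first Monday is April 1 and the second is April 8.
1 October 2030 is a Tuesday, so the first Sunday is October 6 and the third is October 20.
5 April 2030 does not fall between 8 April and 20 October, so daylight saving is not in effect and Pelor Standard Time is at UTC−05:15.
02:30 Pelor Standard Time + 5h15m = 07:45 UTC.
1 September 2029 is a Saturday, so the first Sunday is September 2.
1 March 2030 is a Friday, so Mondays fall on 4, 11, 18, 25; the last is March 25.
At the standard offset (UTC+09:15), 07:45 UTC + 9h15m = 17:00 Umor Zone standard time.
The standard-time date in Umor Zone, 5 April 2030, is outside the daylight-saving period (2 September 2029 – 25 March 2030), so Umor Zone is on standard time, UTC+09:15.
07:45 UTC + 9h15m = 17:00 Umor Zone.

17:00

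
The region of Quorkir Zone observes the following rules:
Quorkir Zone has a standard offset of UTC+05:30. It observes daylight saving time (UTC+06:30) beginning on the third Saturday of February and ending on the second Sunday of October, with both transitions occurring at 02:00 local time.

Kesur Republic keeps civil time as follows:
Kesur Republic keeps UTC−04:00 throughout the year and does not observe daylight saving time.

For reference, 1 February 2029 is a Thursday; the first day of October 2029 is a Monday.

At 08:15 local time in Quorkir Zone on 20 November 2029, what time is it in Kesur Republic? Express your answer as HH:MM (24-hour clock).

1 February 2029 is a Thursday, so the first Saturday is February 3 and the third is February 17.
1 October 2029 is a Monday, so the first Sunday is October 7 and the second is October 14.
20 November 2029 is outside the daylight-saving period (17 February – 14 October), so Quorkir Zone is on standard time, UTC+05:30.
08:15 Quorkir Zone − 5h30m = 02:45 UTC.
Kesur Republic stays on UTC−04:00 all year.
02:45 UTC − 4h = 22:45 Kesur Republic (rolling into the previous day, 19 November 2029).

22:45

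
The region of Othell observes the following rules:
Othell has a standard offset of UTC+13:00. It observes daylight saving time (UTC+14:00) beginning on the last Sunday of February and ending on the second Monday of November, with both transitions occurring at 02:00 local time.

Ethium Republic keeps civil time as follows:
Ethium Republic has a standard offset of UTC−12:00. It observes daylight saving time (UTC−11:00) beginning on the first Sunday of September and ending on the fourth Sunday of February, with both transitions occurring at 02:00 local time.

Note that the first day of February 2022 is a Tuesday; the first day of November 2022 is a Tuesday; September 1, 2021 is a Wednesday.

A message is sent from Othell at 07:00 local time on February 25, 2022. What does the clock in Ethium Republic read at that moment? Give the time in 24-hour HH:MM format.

1 February 2022 is a Tuesday, so Sundays fall on 6, 13, 20, 27; the last is February 27.
1 November 2022 is a Tuesday, so the first Monday is November 7 and the second is November 14.
February 25, 2022 is outside the daylight-saving period (27 February – 14 November), so Othell is on standard time, UTC+13:00.
07:00 Othell − 13h = 18:00 UTC (rolling into the previous day, 24 February 2022).
1 September 2021 is a Wednesday, so the first Sunday is September 5.
1 February 2022 is a Tuesday, so the first Sunday is February 6 and the fourth is February 27.
At the standard offset (UTC−12:00), 18:00 UTC − 12h = 06:00 Ethium Republic standard time.
The standard-time date in Ethium Republic, February 24, 2022, lies within the daylight-saving period (5 September 2021 – 27 February 2022), so Ethium Republic is on daylight time, UTC−11:00.
18:00 UTC − 11h = 07:00 Ethium Republic.

07:00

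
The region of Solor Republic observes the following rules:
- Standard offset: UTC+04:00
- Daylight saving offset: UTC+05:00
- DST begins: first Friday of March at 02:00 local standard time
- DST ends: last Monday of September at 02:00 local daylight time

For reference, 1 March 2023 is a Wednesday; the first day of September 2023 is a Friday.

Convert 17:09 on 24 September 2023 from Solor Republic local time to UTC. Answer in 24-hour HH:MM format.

1 March 2023 is a Wednesday, so the first Friday is March 3.
1 September 2023 is a Friday, so Mondays fall on 4, 11, 18, 25; the last is September 25.
Daylight saving runs 3 March – 25 September; 24 September 2023 is inside that window, so Solor Republic is at UTC+05:00.
17:09 local − 5h = 12:09 UTC.

12:09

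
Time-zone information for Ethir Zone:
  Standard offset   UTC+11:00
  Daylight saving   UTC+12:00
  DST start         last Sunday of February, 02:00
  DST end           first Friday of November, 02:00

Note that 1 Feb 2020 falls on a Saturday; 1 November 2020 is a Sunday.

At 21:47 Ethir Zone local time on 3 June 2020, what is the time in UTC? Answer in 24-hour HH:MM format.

1 February 2020 is a Saturday, so Sundays fall on 2, 9, 16, 23; the last is February 23.
1 November 2020 is a Sunday, so the first Friday is November 6.
Daylight saving runs 23 February – 6 November; 3 June 2020 is inside that window, so Ethir Zone is at UTC+12:00.
21:47 local − 12h = 09:47 UTC.

09:47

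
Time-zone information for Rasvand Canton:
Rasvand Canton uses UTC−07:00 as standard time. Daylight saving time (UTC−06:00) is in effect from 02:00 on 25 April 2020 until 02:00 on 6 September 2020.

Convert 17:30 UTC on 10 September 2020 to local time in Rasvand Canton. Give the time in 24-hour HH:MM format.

10:30

At the standard offset (UTC−07:00), 17:30 UTC − 7h = 10:30 Rasvand Canton standard time.
The standard-time date in Rasvand Canton, 10 September 2020, is outside the daylight-saving period (25 April – 6 September), so Rasvand Canton is on standard time, UTC−07:00.
17:30 UTC − 7h = 10:30 local.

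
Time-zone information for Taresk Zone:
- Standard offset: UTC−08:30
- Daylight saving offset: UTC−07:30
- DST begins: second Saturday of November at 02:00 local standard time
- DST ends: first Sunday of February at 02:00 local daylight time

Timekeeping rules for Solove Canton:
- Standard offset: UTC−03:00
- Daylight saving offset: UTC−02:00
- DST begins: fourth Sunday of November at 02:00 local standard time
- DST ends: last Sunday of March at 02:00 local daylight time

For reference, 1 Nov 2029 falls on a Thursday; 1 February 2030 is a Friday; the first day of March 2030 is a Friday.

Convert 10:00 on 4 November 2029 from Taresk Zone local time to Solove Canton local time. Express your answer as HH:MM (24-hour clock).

15:30

1 November 2029 is a Thursday, so the first Saturday is November 3 and the second is November 10.
1 February 2030 is a Friday, so the first Sunday is February 3.
Daylight saving runs 10 November 2029 – 3 February 2030; 4 November 2029 is outside that window, so Taresk Zone is on standard time at UTC−08:30.
10:00 Taresk Zone + 8h30m = 18:30 UTC.
1 November 2029 is a Thursday, so the first Sunday is November 4 and the fourth is November 25.
1 March 2030 is a Friday, so Sundays fall on 3, 10, 17, 24, 31; the last is March 31.
At the standard offset (UTC−03:00), 18:30 UTC − 3h = 15:30 Solove Canton standard time.
The standard-time date in Solove Canton, 4 November 2029, does not fall between 25 November 2029 and 31 March 2030, so daylight saving is not in effect and Solove Canton is at UTC−03:00.
18:30 UTC − 3h = 15:30 Solove Canton.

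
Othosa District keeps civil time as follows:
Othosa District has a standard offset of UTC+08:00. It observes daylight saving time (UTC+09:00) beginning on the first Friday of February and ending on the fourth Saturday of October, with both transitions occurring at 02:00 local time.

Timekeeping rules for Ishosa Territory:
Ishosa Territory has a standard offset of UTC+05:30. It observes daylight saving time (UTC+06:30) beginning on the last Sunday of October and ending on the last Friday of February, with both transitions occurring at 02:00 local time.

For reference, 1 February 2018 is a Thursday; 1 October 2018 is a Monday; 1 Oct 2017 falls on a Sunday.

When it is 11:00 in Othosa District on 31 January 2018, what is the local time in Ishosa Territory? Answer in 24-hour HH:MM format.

1 February 2018 is a Thursday, so the first Friday is February 2.
1 October 2018 is a Monday, so the first Saturday is October 6 and the fourth is October 27.
Daylight saving runs 2 February – 27 October; 31 January 2018 is outside that window, so Othosa District is on standard time at UTC+08:00.
11:00 Othosa District − 8h = 03:00 UTC.
1 October 2017 is a Sunday, so Sundays fall on 1, 8, 15, 22, 29; the last is October 29.
1 February 2018 is a Thursday, so Fridays fall on 2, 9, 16, 23; the last is February 23.
At the standard offset (UTC+05:30), 03:00 UTC + 5h30m = 08:30 Ishosa Territory standard time.
Daylight saving runs 29 October 2017 – 23 February 2018; the standard-time date in Ishosa Territory, 31 January 2018, is inside that window, so Ishosa Territory is at UTC+06:30.
03:00 UTC + 6h30m = 09:30 Ishosa Territory.

09:30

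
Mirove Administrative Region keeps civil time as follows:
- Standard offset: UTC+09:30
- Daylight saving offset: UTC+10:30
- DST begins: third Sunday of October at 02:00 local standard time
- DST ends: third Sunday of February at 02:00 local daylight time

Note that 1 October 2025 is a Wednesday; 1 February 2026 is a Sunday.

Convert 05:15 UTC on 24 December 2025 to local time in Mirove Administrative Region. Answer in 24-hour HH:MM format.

1 October 2025 is a Wednesday, so the first Sunday is October 5 and the third is October 19.
1 February 2026 is a Sunday, so the first Sunday is February 1 and the third is February 15.
At the standard offset (UTC+09:30), 05:15 UTC + 9h30m = 14:45 Mirove Administrative Region standard time.
The standard-time date in Mirove Administrative Region, 24 December 2025, falls between 19 October 2025 and 15 February 2026, so daylight saving is in effect and Mirove Administrative Region is at UTC+10:30.
05:15 UTC + 10h30m = 15:45 local.

15:45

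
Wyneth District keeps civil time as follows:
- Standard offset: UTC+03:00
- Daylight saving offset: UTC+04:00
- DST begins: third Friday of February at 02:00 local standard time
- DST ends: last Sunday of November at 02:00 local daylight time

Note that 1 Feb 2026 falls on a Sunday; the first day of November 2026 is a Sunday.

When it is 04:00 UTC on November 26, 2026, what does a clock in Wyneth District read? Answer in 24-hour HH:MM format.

1 February 2026 is a Sunday, so the first Friday is February 6 and the third is February 20.
1 November 2026 is a Sunday, so Sundays fall on 1, 8, 15, 22, 29; the last is November 29.
At the standard offset (UTC+03:00), 04:00 UTC + 3h = 07:00 Wyneth District standard time.
The standard-time date in Wyneth District, November 26, 2026, falls between 20 February and 29 November, so daylight saving is in effect and Wyneth District is at UTC+04:00.
04:00 UTC + 4h = 08:00 local.

08:00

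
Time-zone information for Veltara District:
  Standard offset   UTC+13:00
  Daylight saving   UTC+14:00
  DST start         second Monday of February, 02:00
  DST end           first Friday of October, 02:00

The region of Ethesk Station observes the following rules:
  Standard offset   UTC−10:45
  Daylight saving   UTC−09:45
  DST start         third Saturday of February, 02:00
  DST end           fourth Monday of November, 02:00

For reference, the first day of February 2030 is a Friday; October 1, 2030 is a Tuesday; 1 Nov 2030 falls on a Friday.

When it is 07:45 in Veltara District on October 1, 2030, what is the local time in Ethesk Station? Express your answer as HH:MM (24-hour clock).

1 February 2030 is a Friday, so the first Monday is February 4 and the second is February 11.
1 October 2030 is a Tuesday, so the first Friday is October 4.
October 1, 2030 lies within the daylight-saving period (11 February – 4 October), so Veltara District is on daylight time, UTC+14:00.
07:45 Veltara District − 14h = 17:45 UTC (rolling into the previous day, 30 September 2030).
1 February 2030 is a Friday, so the first Saturday is February 2 and the third is February 16.
1 November 2030 is a Friday, so the first Monday is November 4 and the fourth is November 25.
At the standard offset (UTC−10:45), 17:45 UTC − 10h45m = 07:00 Ethesk Station standard time.
The standard-time date in Ethesk Station, September 30, 2030, falls between 16 February and 25 November, so daylight saving is in effect and Ethesk Station is at UTC−09:45.
17:45 UTC − 9h45m = 08:00 Ethesk Station.

08:00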